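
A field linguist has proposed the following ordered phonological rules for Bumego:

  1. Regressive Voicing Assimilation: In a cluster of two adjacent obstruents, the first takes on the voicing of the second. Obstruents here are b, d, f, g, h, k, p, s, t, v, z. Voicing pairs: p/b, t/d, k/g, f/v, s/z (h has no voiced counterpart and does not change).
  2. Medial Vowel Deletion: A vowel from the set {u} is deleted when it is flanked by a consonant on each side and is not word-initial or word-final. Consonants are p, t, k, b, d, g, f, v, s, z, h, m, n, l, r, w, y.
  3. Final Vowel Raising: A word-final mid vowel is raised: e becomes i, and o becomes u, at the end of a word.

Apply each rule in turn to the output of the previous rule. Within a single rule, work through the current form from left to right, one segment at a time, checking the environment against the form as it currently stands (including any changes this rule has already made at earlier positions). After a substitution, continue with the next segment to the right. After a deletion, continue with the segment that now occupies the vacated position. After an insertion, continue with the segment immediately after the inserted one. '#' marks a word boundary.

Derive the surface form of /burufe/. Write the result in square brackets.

[brfi]

1 Regressive Voicing Assimilation: no change — [burufe]
2 Medial Vowel Deletion: [burufe] → [brfe]
3 Final Vowel Raising: [brfe] → [brfi]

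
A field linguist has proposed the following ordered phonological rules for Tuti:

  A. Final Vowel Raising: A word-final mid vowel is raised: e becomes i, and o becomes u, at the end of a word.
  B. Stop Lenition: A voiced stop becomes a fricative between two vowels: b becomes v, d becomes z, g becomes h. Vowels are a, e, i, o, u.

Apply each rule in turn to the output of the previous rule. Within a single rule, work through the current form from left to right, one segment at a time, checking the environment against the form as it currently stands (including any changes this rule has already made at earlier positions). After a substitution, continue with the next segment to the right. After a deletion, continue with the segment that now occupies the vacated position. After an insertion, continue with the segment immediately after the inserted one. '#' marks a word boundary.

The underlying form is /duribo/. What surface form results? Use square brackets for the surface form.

A Final Vowel Raising: [duribo] → [duribu]
B Stop Lenition: [duribu] → [durivu]

[durivu]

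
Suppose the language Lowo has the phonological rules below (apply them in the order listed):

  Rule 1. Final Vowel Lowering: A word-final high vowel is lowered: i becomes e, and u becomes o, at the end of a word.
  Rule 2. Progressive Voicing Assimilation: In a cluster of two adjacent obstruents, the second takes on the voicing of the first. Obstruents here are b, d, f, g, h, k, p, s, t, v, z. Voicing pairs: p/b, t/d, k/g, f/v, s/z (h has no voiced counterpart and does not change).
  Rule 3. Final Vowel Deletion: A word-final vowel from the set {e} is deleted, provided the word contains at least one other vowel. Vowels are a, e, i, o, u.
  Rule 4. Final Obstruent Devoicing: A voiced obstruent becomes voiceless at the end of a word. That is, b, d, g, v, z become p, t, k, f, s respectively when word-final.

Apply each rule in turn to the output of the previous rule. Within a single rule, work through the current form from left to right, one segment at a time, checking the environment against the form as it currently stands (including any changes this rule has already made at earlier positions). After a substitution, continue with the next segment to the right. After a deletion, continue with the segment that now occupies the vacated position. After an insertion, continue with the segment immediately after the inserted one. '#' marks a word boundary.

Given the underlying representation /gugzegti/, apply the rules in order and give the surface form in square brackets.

[gugzegt]

Rule 1 Final Vowel Lowering: [gugzegti] → [gugzegte]
Rule 2 Progressive Voicing Assimilation: [gugzegte] → [gugzegde]
Rule 3 Final Vowel Deletion: [gugzegde] → [gugzegd]
Rule 4 Final Obstruent Devoicing: [gugzegd] → [gugzegt]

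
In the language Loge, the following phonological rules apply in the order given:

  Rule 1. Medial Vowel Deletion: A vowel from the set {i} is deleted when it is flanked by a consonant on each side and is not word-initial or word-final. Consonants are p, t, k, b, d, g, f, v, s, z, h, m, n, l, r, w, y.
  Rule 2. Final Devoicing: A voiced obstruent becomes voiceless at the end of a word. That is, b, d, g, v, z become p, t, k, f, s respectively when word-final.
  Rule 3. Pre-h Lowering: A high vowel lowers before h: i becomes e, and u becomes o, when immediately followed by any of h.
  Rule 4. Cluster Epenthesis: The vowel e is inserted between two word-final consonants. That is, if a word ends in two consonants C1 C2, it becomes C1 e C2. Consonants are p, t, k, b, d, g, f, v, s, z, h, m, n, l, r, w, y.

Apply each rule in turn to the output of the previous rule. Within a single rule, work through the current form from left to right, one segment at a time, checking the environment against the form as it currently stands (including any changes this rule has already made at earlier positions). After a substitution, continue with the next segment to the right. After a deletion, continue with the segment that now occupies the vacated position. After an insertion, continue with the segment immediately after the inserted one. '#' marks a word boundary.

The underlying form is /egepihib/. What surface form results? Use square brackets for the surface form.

Rule 1 Medial Vowel Deletion: [egepihib] → [egephb]
Rule 2 Final Devoicing: [egephb] → [egephp]
Rule 3 Pre-h Lowering: no change — [egephp]
Rule 4 Cluster Epenthesis: [egephp] → [egephep]

[egephep]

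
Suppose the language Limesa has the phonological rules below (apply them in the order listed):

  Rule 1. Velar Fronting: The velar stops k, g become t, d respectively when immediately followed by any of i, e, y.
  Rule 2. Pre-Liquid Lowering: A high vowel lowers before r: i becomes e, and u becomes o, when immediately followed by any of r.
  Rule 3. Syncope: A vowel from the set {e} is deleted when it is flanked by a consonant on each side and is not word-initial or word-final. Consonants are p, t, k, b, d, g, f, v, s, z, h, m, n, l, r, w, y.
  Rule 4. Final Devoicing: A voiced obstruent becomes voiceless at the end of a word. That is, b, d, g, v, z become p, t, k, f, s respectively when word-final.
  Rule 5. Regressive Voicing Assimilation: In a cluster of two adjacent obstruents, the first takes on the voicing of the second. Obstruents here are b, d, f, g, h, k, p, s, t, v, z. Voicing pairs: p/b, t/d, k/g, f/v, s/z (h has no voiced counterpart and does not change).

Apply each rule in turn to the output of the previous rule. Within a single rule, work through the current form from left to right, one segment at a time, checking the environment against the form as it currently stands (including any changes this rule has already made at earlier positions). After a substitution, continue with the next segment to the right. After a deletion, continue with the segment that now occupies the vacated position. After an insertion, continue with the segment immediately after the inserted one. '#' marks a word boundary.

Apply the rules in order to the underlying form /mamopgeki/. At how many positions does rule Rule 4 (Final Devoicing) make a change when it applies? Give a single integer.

Rule 1 Velar Fronting: [mamopgeki] → [mamopdeti]
Rule 2 Pre-Liquid Lowering: no change — [mamopdeti]
Rule 3 Syncope: [mamopdeti] → [mamopdti]
Rule 4 Final Devoicing: no change — [mamopdti]
Rule 5 Regressive Voicing Assimilation: [mamopdti] → [mamobtti]
Rule Rule 4 changed 0 position(s).

0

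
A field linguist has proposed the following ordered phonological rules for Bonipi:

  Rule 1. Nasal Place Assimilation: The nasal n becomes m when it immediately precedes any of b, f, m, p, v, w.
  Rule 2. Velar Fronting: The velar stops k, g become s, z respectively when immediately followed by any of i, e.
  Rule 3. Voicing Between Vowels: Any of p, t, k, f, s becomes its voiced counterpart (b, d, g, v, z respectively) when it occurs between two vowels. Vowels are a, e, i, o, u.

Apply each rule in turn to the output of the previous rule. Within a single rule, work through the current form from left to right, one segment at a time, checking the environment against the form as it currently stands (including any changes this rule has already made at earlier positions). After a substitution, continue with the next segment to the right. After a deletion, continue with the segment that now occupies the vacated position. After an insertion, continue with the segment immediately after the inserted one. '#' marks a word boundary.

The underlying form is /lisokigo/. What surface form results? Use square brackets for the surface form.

Rule 1 Nasal Place Assimilation: no change — [lisokigo]
Rule 2 Velar Fronting: [lisokigo] → [lisosigo]
Rule 3 Voicing Between Vowels: [lisosigo] → [lizozigo]

[lizozigo]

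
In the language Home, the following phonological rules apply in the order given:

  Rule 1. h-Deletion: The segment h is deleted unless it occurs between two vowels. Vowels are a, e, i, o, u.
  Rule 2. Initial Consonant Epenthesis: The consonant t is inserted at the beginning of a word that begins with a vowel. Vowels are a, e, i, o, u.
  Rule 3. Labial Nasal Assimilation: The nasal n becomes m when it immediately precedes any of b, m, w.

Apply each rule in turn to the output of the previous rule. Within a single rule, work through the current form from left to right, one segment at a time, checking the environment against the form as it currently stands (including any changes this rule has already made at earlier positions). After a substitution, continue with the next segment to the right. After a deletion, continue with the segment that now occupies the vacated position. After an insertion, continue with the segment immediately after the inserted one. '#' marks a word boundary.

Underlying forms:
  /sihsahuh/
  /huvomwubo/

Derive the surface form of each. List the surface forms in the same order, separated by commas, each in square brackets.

/sihsahuh/:
  Rule 1 h-Deletion: [sihsahuh] → [sisahu]
  Rule 2 Initial Consonant Epenthesis: no change — [sisahu]
  Rule 3 Labial Nasal Assimilation: no change — [sisahu]
/huvomwubo/:
  Rule 1 h-Deletion: [huvomwubo] → [uvomwubo]
  Rule 2 Initial Consonant Epenthesis: [uvomwubo] → [tuvomwubo]
  Rule 3 Labial Nasal Assimilation: no change — [tuvomwubo]

[sisahu], [tuvomwubo]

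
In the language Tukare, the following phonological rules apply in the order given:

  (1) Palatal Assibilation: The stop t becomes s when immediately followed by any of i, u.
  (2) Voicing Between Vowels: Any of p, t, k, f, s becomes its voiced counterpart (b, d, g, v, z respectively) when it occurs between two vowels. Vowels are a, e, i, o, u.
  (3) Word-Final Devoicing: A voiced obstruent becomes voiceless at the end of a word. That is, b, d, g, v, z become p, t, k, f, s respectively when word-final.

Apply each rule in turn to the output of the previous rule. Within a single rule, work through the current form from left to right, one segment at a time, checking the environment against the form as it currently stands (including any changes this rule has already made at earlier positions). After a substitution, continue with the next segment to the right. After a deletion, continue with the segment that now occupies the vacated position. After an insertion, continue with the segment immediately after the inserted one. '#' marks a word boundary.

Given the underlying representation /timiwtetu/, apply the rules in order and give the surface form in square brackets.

[simiwtezu]

(1) Palatal Assibilation: [timiwtetu] → [simiwtesu]
(2) Voicing Between Vowels: [simiwtesu] → [simiwtezu]
(3) Word-Final Devoicing: no change — [simiwtezu]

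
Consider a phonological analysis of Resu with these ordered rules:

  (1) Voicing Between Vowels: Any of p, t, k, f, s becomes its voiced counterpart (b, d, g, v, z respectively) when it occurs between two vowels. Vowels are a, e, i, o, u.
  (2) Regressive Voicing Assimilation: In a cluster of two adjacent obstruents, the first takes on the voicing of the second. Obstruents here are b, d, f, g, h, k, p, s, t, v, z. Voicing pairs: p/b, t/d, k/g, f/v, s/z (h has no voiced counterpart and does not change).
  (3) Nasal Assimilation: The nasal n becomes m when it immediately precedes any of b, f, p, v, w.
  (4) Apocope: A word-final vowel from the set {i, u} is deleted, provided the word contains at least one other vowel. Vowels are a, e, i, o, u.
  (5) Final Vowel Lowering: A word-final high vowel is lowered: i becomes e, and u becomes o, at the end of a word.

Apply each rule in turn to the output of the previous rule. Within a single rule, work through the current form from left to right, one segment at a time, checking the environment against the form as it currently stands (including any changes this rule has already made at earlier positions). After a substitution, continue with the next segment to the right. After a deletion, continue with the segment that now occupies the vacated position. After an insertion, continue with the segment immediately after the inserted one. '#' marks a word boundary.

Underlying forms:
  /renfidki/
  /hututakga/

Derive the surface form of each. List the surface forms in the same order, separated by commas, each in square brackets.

/renfidki/:
  (1) Voicing Between Vowels: no change — [renfidki]
  (2) Regressive Voicing Assimilation: [renfidki] → [renfitki]
  (3) Nasal Assimilation: [renfitki] → [remfitki]
  (4) Apocope: [remfitki] → [remfitk]
  (5) Final Vowel Lowering: no change — [remfitk]
/hututakga/:
  (1) Voicing Between Vowels: [hututakga] → [hududakga]
  (2) Regressive Voicing Assimilation: [hududakga] → [hududagga]
  (3) Nasal Assimilation: no change — [hududagga]
  (4) Apocope: no change — [hududagga]
  (5) Final Vowel Lowering: no change — [hududagga]

[remfitk], [hududagga]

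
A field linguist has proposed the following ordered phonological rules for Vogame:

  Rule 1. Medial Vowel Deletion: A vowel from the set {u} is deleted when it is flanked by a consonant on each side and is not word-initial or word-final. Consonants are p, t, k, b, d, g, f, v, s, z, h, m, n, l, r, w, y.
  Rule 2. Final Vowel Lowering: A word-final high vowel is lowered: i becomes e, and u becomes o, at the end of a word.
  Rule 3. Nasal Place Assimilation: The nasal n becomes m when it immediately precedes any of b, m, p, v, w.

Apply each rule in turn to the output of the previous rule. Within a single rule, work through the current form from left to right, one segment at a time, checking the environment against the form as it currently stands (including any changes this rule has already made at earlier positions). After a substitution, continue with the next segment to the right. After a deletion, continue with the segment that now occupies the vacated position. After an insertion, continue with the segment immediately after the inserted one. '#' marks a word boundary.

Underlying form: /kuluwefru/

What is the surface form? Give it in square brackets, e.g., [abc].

Rule 1 Medial Vowel Deletion: [kuluwefru] → [klwefru]
Rule 2 Final Vowel Lowering: [klwefru] → [klwefro]
Rule 3 Nasal Place Assimilation: no change — [klwefro]

[klwefro]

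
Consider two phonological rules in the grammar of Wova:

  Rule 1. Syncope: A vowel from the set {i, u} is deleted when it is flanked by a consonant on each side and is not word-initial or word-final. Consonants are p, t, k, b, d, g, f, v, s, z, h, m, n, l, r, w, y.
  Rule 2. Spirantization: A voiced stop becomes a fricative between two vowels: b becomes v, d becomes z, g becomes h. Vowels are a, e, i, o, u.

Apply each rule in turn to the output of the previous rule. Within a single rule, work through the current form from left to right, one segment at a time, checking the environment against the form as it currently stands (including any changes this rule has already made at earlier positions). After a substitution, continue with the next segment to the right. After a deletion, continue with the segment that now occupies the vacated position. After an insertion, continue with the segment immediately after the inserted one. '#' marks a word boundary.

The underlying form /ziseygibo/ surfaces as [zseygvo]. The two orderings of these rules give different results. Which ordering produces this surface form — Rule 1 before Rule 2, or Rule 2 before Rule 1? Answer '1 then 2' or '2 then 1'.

2 then 1

Order 1 then 2:
  1 Syncope: [ziseygibo] → [zseygbo]
  2 Spirantization: no change — [zseygbo]
  result: [zseygbo]
Order 2 then 1:
  2 Spirantization: [ziseygibo] → [ziseygivo]
  1 Syncope: [ziseygivo] → [zseygvo]
  result: [zseygvo]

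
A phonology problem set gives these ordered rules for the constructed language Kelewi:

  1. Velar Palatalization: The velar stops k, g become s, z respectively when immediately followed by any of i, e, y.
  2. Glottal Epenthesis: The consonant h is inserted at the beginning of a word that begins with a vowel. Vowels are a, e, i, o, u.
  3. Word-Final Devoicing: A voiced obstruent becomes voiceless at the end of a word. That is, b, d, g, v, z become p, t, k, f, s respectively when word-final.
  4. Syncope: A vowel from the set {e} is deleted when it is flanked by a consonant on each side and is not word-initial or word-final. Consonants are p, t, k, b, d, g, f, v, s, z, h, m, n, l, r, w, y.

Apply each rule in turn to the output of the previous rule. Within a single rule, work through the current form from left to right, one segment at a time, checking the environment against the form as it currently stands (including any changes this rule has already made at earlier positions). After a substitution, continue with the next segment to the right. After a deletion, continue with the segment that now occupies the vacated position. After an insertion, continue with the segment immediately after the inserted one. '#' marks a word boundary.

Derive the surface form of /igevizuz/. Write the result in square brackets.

[hizvizus]

1 Velar Palatalization: [igevizuz] → [izevizuz]
2 Glottal Epenthesis: [izevizuz] → [hizevizuz]
3 Word-Final Devoicing: [hizevizuz] → [hizevizus]
4 Syncope: [hizevizus] → [hizvizus]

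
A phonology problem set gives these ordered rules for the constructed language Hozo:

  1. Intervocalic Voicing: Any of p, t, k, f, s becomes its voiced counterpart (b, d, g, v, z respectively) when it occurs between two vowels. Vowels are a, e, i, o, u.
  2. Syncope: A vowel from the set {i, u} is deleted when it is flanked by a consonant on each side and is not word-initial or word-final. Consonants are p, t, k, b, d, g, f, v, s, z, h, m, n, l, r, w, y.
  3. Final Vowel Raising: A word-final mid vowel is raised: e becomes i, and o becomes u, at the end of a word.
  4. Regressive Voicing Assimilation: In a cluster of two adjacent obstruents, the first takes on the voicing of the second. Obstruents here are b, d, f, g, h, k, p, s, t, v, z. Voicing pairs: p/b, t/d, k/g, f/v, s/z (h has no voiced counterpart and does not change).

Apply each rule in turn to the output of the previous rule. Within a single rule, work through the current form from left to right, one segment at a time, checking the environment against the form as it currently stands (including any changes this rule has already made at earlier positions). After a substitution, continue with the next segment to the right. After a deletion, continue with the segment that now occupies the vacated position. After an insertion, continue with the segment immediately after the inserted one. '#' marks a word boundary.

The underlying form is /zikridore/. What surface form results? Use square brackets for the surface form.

1 Intervocalic Voicing: no change — [zikridore]
2 Syncope: [zikridore] → [zkrdore]
3 Final Vowel Raising: [zkrdore] → [zkrdori]
4 Regressive Voicing Assimilation: [zkrdori] → [skrdori]

[skrdori]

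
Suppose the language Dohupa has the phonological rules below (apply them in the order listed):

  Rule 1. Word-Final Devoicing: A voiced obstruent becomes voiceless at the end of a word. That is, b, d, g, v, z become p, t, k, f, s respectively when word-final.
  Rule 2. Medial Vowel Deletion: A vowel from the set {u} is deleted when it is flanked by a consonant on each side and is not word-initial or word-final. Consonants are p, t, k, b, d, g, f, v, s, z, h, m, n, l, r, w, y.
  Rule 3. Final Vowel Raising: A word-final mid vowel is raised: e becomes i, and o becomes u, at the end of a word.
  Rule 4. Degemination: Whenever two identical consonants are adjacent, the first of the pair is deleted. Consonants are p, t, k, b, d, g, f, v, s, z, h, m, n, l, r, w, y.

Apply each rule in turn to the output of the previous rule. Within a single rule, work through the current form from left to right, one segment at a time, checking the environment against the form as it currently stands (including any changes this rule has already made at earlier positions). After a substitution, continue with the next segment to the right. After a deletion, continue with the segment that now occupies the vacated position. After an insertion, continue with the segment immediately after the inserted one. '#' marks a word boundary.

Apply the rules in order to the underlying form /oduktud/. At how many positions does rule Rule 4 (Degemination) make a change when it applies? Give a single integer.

1

Rule 1 Word-Final Devoicing: [oduktud] → [oduktut]
Rule 2 Medial Vowel Deletion: [oduktut] → [odktt]
Rule 3 Final Vowel Raising: no change — [odktt]
Rule 4 Degemination: [odktt] → [odkt]
Rule Rule 4 changed 1 position(s).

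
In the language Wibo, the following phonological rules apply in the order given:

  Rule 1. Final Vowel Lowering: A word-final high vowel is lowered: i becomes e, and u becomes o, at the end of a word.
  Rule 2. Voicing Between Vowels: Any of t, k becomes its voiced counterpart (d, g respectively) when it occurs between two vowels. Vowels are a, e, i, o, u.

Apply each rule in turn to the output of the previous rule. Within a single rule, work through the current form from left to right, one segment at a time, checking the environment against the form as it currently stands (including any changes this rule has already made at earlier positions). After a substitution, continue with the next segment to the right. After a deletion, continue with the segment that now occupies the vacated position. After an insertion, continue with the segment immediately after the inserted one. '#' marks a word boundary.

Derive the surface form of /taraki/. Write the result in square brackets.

Rule 1 Final Vowel Lowering: [taraki] → [tarake]
Rule 2 Voicing Between Vowels: [tarake] → [tarage]

[tarage]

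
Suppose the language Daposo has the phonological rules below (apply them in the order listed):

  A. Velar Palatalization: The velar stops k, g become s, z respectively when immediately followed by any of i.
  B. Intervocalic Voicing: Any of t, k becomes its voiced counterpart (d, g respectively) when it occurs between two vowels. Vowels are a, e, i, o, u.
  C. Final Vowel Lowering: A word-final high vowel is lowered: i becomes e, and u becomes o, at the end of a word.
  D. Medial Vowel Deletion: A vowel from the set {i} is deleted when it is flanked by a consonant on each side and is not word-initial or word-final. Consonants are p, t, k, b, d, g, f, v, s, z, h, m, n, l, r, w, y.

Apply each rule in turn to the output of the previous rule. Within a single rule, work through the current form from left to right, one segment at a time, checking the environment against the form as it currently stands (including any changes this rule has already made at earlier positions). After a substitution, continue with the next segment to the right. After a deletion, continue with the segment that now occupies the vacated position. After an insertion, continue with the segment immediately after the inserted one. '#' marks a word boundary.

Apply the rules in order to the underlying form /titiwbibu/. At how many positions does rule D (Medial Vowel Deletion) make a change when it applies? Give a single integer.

A Velar Palatalization: no change — [titiwbibu]
B Intervocalic Voicing: [titiwbibu] → [tidiwbibu]
C Final Vowel Lowering: [tidiwbibu] → [tidiwbibo]
D Medial Vowel Deletion: [tidiwbibo] → [tdwbbo]
Rule D changed 3 position(s).

3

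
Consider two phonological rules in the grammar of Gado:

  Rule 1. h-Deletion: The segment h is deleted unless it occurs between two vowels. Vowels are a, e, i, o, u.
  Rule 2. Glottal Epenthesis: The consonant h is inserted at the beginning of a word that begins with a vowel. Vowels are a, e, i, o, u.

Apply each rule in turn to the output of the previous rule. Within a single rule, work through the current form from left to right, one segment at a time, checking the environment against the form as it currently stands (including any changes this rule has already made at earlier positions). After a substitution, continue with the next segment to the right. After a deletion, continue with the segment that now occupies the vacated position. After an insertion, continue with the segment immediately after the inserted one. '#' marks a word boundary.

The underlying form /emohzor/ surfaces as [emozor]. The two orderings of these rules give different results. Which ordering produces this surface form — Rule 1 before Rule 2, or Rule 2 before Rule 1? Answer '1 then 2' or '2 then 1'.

Order 1 then 2:
  1 h-Deletion: [emohzor] → [emozor]
  2 Glottal Epenthesis: [emozor] → [hemozor]
  result: [hemozor]
Order 2 then 1:
  2 Glottal Epenthesis: [emohzor] → [hemohzor]
  1 h-Deletion: [hemohzor] → [emozor]
  result: [emozor]

2 then 1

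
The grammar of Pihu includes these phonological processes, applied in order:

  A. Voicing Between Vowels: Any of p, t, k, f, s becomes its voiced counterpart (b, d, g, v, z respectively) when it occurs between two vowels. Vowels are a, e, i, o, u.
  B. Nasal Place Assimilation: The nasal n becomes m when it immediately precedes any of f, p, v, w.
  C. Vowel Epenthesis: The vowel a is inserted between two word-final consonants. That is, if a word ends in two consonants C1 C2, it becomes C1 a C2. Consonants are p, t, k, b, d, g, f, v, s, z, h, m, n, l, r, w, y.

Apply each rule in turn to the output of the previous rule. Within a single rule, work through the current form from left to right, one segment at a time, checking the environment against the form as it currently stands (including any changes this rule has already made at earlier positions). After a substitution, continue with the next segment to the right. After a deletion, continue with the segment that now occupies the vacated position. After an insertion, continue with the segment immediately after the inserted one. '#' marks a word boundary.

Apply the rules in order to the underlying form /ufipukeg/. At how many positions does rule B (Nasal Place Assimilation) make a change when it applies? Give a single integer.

0

A Voicing Between Vowels: [ufipukeg] → [uvibugeg]
B Nasal Place Assimilation: no change — [uvibugeg]
C Vowel Epenthesis: no change — [uvibugeg]
Rule B changed 0 position(s).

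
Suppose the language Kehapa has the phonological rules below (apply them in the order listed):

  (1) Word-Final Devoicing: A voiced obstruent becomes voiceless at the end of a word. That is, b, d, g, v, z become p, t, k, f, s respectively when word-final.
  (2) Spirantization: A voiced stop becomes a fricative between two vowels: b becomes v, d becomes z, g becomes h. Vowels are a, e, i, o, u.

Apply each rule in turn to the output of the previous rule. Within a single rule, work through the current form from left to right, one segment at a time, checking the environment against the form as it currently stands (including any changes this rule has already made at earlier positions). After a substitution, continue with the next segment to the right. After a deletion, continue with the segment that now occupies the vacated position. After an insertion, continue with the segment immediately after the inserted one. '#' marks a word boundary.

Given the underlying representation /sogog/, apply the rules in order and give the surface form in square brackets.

(1) Word-Final Devoicing: [sogog] → [sogok]
(2) Spirantization: [sogok] → [sohok]

[sohok]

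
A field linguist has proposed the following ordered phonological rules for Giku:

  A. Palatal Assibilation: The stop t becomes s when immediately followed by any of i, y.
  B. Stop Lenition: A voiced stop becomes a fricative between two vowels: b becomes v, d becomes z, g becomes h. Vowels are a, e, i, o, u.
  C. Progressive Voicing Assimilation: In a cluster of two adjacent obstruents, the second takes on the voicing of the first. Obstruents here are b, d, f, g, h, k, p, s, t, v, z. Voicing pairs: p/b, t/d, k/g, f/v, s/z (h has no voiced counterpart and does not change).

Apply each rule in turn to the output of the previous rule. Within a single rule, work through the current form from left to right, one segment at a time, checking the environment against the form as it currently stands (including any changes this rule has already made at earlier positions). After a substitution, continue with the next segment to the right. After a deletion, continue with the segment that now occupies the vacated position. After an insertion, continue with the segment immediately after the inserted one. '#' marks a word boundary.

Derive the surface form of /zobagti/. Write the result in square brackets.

A Palatal Assibilation: [zobagti] → [zobagsi]
B Stop Lenition: [zobagsi] → [zovagsi]
C Progressive Voicing Assimilation: [zovagsi] → [zovagzi]

[zovagzi]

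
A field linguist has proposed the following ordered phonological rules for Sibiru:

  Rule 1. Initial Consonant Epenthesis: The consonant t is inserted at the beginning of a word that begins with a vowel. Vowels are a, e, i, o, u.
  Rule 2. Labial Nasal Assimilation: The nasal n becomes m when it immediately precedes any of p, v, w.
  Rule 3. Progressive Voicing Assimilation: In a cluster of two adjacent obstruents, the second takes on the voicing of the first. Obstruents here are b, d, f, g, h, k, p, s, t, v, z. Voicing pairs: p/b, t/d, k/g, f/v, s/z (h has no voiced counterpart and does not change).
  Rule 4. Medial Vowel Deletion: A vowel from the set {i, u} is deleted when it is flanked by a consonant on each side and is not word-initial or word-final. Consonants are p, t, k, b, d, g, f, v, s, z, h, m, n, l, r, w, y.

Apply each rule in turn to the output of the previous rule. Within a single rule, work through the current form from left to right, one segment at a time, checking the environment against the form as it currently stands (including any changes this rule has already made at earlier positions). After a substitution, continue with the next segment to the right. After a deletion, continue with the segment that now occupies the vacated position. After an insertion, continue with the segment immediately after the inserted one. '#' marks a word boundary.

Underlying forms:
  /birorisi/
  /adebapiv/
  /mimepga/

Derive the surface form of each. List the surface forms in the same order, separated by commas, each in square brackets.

[brorsi], [tadebapv], [mmepka]

/birorisi/:
  Rule 1 Initial Consonant Epenthesis: no change — [birorisi]
  Rule 2 Labial Nasal Assimilation: no change — [birorisi]
  Rule 3 Progressive Voicing Assimilation: no change — [birorisi]
  Rule 4 Medial Vowel Deletion: [birorisi] → [brorsi]
/adebapiv/:
  Rule 1 Initial Consonant Epenthesis: [adebapiv] → [tadebapiv]
  Rule 2 Labial Nasal Assimilation: no change — [tadebapiv]
  Rule 3 Progressive Voicing Assimilation: no change — [tadebapiv]
  Rule 4 Medial Vowel Deletion: [tadebapiv] → [tadebapv]
/mimepga/:
  Rule 1 Initial Consonant Epenthesis: no change — [mimepga]
  Rule 2 Labial Nasal Assimilation: no change — [mimepga]
  Rule 3 Progressive Voicing Assimilation: [mimepga] → [mimepka]
  Rule 4 Medial Vowel Deletion: [mimepka] → [mmepka]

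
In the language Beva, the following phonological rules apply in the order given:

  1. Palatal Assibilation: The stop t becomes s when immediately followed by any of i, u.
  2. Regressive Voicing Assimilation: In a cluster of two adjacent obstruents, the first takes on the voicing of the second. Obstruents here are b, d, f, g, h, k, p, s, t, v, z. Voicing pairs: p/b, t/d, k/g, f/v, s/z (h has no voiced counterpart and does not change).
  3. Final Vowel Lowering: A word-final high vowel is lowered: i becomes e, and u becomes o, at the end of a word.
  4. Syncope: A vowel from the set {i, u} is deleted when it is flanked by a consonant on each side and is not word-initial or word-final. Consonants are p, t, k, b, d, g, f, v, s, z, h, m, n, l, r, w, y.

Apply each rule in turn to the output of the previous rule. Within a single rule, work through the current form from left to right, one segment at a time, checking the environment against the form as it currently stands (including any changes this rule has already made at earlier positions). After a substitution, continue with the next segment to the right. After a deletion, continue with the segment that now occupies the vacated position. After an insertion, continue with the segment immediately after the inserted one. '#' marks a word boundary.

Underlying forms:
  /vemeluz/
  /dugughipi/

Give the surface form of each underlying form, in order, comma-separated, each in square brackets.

/vemeluz/:
  1 Palatal Assibilation: no change — [vemeluz]
  2 Regressive Voicing Assimilation: no change — [vemeluz]
  3 Final Vowel Lowering: no change — [vemeluz]
  4 Syncope: [vemeluz] → [vemelz]
/dugughipi/:
  1 Palatal Assibilation: no change — [dugughipi]
  2 Regressive Voicing Assimilation: [dugughipi] → [dugukhipi]
  3 Final Vowel Lowering: [dugukhipi] → [dugukhipe]
  4 Syncope: [dugukhipe] → [dgkhpe]

[vemelz], [dgkhpe]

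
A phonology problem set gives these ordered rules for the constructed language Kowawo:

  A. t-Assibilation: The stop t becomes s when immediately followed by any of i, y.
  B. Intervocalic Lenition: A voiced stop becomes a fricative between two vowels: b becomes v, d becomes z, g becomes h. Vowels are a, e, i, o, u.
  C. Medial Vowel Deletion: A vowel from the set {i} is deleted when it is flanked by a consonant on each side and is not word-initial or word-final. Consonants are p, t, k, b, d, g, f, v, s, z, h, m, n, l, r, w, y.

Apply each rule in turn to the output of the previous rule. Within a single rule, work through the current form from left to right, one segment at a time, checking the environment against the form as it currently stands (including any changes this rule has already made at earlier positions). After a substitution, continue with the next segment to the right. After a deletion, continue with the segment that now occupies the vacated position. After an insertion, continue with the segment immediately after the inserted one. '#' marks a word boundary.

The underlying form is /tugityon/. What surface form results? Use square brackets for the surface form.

[tuhsyon]

A t-Assibilation: [tugityon] → [tugisyon]
B Intervocalic Lenition: [tugisyon] → [tuhisyon]
C Medial Vowel Deletion: [tuhisyon] → [tuhsyon]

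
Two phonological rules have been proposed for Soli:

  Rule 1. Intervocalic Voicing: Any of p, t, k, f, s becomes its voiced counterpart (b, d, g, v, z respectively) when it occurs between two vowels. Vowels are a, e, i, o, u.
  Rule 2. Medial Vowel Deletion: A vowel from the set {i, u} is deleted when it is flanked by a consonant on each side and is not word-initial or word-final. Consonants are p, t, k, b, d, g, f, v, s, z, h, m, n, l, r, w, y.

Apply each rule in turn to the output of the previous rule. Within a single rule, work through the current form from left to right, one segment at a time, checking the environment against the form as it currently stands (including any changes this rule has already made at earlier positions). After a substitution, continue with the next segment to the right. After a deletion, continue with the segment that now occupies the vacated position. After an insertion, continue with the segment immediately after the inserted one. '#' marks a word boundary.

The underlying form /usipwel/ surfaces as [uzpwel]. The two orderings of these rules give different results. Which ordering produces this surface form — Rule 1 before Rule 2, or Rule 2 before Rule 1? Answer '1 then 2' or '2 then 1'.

Order 1 then 2:
  1 Intervocalic Voicing: [usipwel] → [uzipwel]
  2 Medial Vowel Deletion: [uzipwel] → [uzpwel]
  result: [uzpwel]
Order 2 then 1:
  2 Medial Vowel Deletion: [usipwel] → [uspwel]
  1 Intervocalic Voicing: no change — [uspwel]
  result: [uspwel]

1 then 2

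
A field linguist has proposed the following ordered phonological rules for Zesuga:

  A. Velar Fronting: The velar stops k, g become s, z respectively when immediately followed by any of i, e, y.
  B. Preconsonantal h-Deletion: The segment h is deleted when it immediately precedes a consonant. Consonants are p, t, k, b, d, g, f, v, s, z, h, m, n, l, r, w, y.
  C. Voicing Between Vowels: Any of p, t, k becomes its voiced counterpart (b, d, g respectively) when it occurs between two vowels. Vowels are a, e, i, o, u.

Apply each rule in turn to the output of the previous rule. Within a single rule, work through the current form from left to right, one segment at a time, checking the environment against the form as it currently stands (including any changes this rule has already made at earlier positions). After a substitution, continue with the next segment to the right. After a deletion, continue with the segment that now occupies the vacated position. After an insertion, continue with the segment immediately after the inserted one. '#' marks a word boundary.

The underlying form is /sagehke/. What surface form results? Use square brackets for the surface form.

[sazese]

A Velar Fronting: [sagehke] → [sazehse]
B Preconsonantal h-Deletion: [sazehse] → [sazese]
C Voicing Between Vowels: no change — [sazese]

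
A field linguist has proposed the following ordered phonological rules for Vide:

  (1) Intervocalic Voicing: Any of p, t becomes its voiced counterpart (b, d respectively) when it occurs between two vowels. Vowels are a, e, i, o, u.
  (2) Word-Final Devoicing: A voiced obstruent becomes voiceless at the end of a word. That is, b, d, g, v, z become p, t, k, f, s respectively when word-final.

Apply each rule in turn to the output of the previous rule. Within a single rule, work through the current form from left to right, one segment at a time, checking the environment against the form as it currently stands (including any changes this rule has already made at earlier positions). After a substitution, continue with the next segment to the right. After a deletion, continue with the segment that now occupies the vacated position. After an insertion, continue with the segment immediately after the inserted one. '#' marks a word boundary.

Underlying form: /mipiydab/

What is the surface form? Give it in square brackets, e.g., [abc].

[mibiydap]

(1) Intervocalic Voicing: [mipiydab] → [mibiydab]
(2) Word-Final Devoicing: [mibiydab] → [mibiydap]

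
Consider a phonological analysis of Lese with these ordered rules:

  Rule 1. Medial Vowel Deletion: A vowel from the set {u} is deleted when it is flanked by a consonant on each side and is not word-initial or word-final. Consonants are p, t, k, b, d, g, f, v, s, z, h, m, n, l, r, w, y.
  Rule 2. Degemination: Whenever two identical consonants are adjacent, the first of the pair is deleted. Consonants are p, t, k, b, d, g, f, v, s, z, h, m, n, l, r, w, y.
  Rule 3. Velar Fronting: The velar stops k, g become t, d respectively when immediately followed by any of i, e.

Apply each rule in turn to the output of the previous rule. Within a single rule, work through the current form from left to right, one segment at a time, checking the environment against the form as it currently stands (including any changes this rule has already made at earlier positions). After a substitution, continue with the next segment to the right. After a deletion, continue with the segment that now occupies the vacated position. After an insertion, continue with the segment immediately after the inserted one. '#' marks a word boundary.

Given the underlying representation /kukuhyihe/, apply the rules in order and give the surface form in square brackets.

Rule 1 Medial Vowel Deletion: [kukuhyihe] → [kkhyihe]
Rule 2 Degemination: [kkhyihe] → [khyihe]
Rule 3 Velar Fronting: no change — [khyihe]

[khyihe]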